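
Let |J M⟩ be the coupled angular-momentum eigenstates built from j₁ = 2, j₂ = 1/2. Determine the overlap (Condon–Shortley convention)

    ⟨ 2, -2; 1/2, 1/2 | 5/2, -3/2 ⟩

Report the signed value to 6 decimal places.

+0.447214

triangle: 0!*4!*1!/6! = 24/720
(j±m)!: 0!*4!*1!*0!*1!*4! = 576
prefactor² = (2J+1)*Δ*N² = 576/5
  k=0: +1/(0!*0!*4!*1!*0!*0!) = 1/24
Σ = 1/24  ⇒  CG² = 576/5*1/24² = 1/5
CG = +√(1/5) = +0.447214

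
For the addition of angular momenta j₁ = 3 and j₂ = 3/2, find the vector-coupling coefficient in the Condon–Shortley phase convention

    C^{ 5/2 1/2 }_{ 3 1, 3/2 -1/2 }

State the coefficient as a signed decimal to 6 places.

j₁+j₂−J=2  J+j₁−j₂=4  J−j₁+j₂=1  j₁+j₂+J+1=8
(j₁±m₁, j₂±m₂, J±M) = (4,2,1,2,3,2)
P² = 288/35
sum k=0..1:
  [0] +1/8 = 1/8
  [1] −1/6 = -1/6
S = -1/24
C² = P²·S² = 1/70 ; C = -0.119523

−√(1/70) = -0.119523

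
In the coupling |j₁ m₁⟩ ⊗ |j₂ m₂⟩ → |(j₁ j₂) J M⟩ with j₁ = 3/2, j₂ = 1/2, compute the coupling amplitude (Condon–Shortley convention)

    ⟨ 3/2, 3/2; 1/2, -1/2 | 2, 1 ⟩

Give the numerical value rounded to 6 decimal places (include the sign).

√[5·0!3!1!/5! · 3!0!0!1!3!1!] = √(9)
  +(−1)^0/∏(0,0,0,0,3,1)! = 1/6  (running 1/6)
⟨..|..⟩ = √(9)·(1/6) = +0.500000

+0.500000  (= +√(1/4))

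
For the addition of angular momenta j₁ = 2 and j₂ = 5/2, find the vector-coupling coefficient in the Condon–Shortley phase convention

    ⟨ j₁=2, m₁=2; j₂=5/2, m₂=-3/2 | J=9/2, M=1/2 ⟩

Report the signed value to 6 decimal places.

triangle: 0!*4!*5!/10! = 2880/3628800
(j±m)!: 4!*0!*1!*4!*5!*4! = 1658880
prefactor² = (2J+1)*Δ*N² = 92160/7
  k=0: +1/(0!*0!*0!*1!*4!*4!) = 1/576
Σ = 1/576  ⇒  CG² = 92160/7*1/576² = 5/126
CG = +√(5/126) = +0.199205

+√(5/126) = +0.199205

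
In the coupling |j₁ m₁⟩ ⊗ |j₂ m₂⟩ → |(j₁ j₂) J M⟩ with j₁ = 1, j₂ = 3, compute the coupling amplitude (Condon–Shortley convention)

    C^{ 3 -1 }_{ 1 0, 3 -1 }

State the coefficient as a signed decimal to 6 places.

+√(1/12) ≈ +0.288675

√[7·1!1!5!/8! · 1!1!2!4!2!4!] = √(48)
  +(−1)^0/∏(0,1,1,2,0,3)! = 1/12  (running 1/12)
  +(−1)^1/∏(1,0,0,1,1,4)! = -1/24  (running 1/24)
⟨..|..⟩ = √(48)·(1/24) = +0.288675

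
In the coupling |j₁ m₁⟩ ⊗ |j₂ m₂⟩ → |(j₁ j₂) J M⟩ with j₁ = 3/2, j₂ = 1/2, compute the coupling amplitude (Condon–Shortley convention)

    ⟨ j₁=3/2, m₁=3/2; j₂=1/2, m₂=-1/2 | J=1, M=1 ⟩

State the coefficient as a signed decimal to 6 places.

j₁+j₂−J=1  J+j₁−j₂=2  J−j₁+j₂=0  j₁+j₂+J+1=4
(j₁±m₁, j₂±m₂, J±M) = (3,0,0,1,2,0)
P² = 3
sum k=0..0:
  [0] +1/2 = 1/2
S = 1/2
C² = P²·S² = 3/4 ; C = +0.866025

+√(3/4) ≈ +0.866025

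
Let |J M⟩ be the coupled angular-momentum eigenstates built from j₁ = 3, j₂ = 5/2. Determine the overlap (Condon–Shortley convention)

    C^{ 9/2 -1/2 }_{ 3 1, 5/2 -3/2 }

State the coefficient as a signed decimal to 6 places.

triangle: 1!×5!×4!/11! = 2880/39916800
(j±m)!: 4!×2!×1!×4!×4!×5! = 3317760
prefactor² = (2J+1)×Δ×N² = 184320/77
  k=0: +1/(0!×1!×2!×1!×3!×3!) = 1/72
  k=1: −1/(1!×0!×1!×0!×4!×4!) = -1/576
Σ = 7/576  ⇒  CG² = 184320/77×7/576² = 35/99
CG = +√(35/99) = +0.594588

+0.594588  (= +√(35/99))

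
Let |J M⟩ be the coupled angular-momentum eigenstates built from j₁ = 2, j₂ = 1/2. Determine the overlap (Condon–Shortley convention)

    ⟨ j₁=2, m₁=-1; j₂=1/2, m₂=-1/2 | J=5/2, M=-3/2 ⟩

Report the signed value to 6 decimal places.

j₁+j₂−J=0  J+j₁−j₂=4  J−j₁+j₂=1  j₁+j₂+J+1=6
(j₁±m₁, j₂±m₂, J±M) = (1,3,0,1,1,4)
P² = 144/5
sum k=0..0:
  [0] +1/6 = 1/6
S = 1/6
C² = P²·S² = 4/5 ; C = +0.894427

+0.894427  (= +√(4/5))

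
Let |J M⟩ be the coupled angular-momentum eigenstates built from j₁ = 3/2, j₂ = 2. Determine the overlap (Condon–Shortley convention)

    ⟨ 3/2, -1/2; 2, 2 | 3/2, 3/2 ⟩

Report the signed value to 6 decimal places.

j₁+j₂−J=2  J+j₁−j₂=1  J−j₁+j₂=2  j₁+j₂+J+1=6
(j₁±m₁, j₂±m₂, J±M) = (1,2,4,0,3,0)
P² = 32/5
sum k=2..2:
  [2] +1/4 = 1/4
S = 1/4
C² = P²·S² = 2/5 ; C = +0.632456

+√(2/5) ≈ +0.632456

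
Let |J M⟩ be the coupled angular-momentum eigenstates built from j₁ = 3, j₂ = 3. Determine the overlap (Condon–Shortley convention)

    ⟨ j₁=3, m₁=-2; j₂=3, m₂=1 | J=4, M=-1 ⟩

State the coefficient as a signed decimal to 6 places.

+0.455842  (= +√(16/77))

triangle: 2!·4!·4!/11! = 1152/39916800
(j±m)!: 1!·5!·4!·2!·3!·5! = 4147200
prefactor² = (2J+1)·Δ·N² = 82944/77
  k=1: −1/(1!·1!·4!·3!·0!·1!) = -1/144
  k=2: +1/(2!·0!·3!·2!·1!·2!) = 1/48
Σ = 1/72  ⇒  CG² = 82944/77·1/72² = 16/77
CG = +√(16/77) = +0.455842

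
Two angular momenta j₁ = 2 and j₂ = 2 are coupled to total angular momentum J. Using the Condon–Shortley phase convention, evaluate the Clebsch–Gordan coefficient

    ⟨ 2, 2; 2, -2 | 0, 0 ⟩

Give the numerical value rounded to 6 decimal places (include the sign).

+0.447214

√[1·4!0!0!/5! · 4!0!0!4!0!0!] = √(576/5)
  +(−1)^0/∏(0,4,0,0,0,0)! = 1/24  (running 1/24)
⟨..|..⟩ = √(576/5)·(1/24) = +0.447214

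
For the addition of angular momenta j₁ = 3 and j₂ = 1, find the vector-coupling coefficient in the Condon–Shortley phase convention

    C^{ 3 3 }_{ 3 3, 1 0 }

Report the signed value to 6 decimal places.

+0.866025

√[7·1!5!1!/8! · 6!0!1!1!6!0!] = √(10800)
  +(−1)^0/∏(0,1,0,1,5,0)! = 1/120  (running 1/120)
⟨..|..⟩ = √(10800)·(1/120) = +0.866025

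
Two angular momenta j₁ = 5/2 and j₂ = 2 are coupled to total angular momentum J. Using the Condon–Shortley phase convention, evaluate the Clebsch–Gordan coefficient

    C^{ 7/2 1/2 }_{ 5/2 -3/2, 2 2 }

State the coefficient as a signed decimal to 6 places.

−√(64/315) = -0.450749

j₁+j₂−J=1  J+j₁−j₂=4  J−j₁+j₂=3  j₁+j₂+J+1=9
(j₁±m₁, j₂±m₂, J±M) = (1,4,4,0,4,3)
P² = 9216/35
sum k=1..1:
  [1] −1/36 = -1/36
S = -1/36
C² = P²·S² = 64/315 ; C = -0.450749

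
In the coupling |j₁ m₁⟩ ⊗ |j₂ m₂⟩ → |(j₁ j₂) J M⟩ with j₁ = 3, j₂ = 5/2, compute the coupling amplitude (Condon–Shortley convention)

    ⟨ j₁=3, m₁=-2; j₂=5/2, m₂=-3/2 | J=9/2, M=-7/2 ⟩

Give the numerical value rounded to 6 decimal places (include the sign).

-0.100504

j₁+j₂−J=1  J+j₁−j₂=5  J−j₁+j₂=4  j₁+j₂+J+1=11
(j₁±m₁, j₂±m₂, J±M) = (1,5,1,4,1,8)
P² = 921600/11
sum k=0..1:
  [0] +1/720 = 1/720
  [1] −1/576 = -1/576
S = -1/2880
C² = P²·S² = 1/99 ; C = -0.100504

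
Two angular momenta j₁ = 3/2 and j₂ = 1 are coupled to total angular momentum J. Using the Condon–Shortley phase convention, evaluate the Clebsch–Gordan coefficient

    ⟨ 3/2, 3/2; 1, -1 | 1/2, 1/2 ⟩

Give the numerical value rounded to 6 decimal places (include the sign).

triangle: 2!*1!*0!/4! = 2/24
(j±m)!: 3!*0!*0!*2!*1!*0! = 12
prefactor² = (2J+1)*Δ*N² = 2
  k=0: +1/(0!*2!*0!*0!*1!*0!) = 1/2
Σ = 1/2  ⇒  CG² = 2*1/2² = 1/2
CG = +√(1/2) = +0.707107

+√(1/2) = +0.707107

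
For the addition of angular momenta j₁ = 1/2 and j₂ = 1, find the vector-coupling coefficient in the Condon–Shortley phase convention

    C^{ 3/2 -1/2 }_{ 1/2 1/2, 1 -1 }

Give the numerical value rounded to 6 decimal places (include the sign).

+0.577350  (= +√(1/3))

j₁+j₂−J=0  J+j₁−j₂=1  J−j₁+j₂=2  j₁+j₂+J+1=4
(j₁±m₁, j₂±m₂, J±M) = (1,0,0,2,1,2)
P² = 4/3
sum k=0..0:
  [0] +1/2 = 1/2
S = 1/2
C² = P²·S² = 1/3 ; C = +0.577350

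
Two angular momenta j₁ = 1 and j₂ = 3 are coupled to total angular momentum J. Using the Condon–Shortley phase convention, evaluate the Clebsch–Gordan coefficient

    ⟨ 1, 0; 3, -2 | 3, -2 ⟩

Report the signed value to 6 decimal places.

triangle: 1!*1!*5!/8! = 120/40320
(j±m)!: 1!*1!*1!*5!*1!*5! = 14400
prefactor² = (2J+1)*Δ*N² = 300
  k=0: +1/(0!*1!*1!*1!*0!*4!) = 1/24
  k=1: −1/(1!*0!*0!*0!*1!*5!) = -1/120
Σ = 1/30  ⇒  CG² = 300*1/30² = 1/3
CG = +√(1/3) = +0.577350

+√(1/3) = +0.577350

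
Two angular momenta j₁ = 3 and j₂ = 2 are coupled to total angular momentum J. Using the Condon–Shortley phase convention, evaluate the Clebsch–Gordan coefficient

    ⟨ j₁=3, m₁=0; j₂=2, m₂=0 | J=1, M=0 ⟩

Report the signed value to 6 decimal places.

+√(9/35) ≈ +0.507093

j₁+j₂−J=4  J+j₁−j₂=2  J−j₁+j₂=0  j₁+j₂+J+1=7
(j₁±m₁, j₂±m₂, J±M) = (3,3,2,2,1,1)
P² = 144/35
sum k=2..2:
  [2] +1/4 = 1/4
S = 1/4
C² = P²·S² = 9/35 ; C = +0.507093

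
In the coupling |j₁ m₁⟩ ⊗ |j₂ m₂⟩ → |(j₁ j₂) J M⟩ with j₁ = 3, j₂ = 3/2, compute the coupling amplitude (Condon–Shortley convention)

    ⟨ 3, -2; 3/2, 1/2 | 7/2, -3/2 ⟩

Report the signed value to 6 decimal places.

j₁+j₂−J=1  J+j₁−j₂=5  J−j₁+j₂=2  j₁+j₂+J+1=9
(j₁±m₁, j₂±m₂, J±M) = (1,5,2,1,2,5)
P² = 6400/21
sum k=0..1:
  [0] +1/240 = 1/240
  [1] −1/24 = -1/24
S = -3/80
C² = P²·S² = 3/7 ; C = -0.654654

-0.654654  (= −√(3/7))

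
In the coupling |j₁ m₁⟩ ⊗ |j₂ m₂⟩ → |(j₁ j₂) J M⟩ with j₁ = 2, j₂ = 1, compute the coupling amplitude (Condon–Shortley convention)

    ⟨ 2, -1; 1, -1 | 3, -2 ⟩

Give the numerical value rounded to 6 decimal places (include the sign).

+0.816497

j₁+j₂−J=0  J+j₁−j₂=4  J−j₁+j₂=2  j₁+j₂+J+1=7
(j₁±m₁, j₂±m₂, J±M) = (1,3,0,2,1,5)
P² = 96
sum k=0..0:
  [0] +1/12 = 1/12
S = 1/12
C² = P²·S² = 2/3 ; C = +0.816497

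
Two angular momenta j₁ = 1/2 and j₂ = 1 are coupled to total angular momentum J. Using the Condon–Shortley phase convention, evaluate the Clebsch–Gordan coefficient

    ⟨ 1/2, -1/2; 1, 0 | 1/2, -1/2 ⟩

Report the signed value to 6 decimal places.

j₁+j₂−J=1  J+j₁−j₂=0  J−j₁+j₂=1  j₁+j₂+J+1=3
(j₁±m₁, j₂±m₂, J±M) = (0,1,1,1,0,1)
P² = 1/3
sum k=1..1:
  [1] −1/1 = -1
S = -1
C² = P²·S² = 1/3 ; C = -0.577350

−√(1/3) = -0.577350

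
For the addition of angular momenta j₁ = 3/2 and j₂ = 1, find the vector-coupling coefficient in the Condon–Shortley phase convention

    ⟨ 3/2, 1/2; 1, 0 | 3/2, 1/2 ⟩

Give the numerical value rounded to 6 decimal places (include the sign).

+√(1/15) ≈ +0.258199

j₁+j₂−J=1  J+j₁−j₂=2  J−j₁+j₂=1  j₁+j₂+J+1=5
(j₁±m₁, j₂±m₂, J±M) = (2,1,1,1,2,1)
P² = 4/15
sum k=0..1:
  [0] +1/1 = 1
  [1] −1/2 = -1/2
S = 1/2
C² = P²·S² = 1/15 ; C = +0.258199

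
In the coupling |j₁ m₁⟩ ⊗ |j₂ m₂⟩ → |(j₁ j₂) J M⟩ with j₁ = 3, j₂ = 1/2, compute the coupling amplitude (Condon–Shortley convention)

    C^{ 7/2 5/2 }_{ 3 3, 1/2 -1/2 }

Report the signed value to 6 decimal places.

+√(1/7) = +0.377964

√[8·0!6!1!/8! · 6!0!0!1!6!1!] = √(518400/7)
  +(−1)^0/∏(0,0,0,0,6,1)! = 1/720  (running 1/720)
⟨..|..⟩ = √(518400/7)·(1/720) = +0.377964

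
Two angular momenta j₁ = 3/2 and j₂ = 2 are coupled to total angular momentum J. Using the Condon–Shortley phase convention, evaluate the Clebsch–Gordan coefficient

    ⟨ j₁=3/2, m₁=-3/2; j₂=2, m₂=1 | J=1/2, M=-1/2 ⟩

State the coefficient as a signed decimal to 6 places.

−√(1/10) = -0.316228

j₁+j₂−J=3  J+j₁−j₂=0  J−j₁+j₂=1  j₁+j₂+J+1=5
(j₁±m₁, j₂±m₂, J±M) = (0,3,3,1,0,1)
P² = 18/5
sum k=3..3:
  [3] −1/6 = -1/6
S = -1/6
C² = P²·S² = 1/10 ; C = -0.316228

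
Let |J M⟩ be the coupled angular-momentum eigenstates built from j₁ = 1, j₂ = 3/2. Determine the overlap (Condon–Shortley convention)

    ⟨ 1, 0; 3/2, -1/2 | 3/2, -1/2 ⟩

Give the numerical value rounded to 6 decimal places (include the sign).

+0.258199  (= +√(1/15))

triangle: 1!×1!×2!/5! = 2/120
(j±m)!: 1!×1!×1!×2!×1!×2! = 4
prefactor² = (2J+1)×Δ×N² = 4/15
  k=0: +1/(0!×1!×1!×1!×0!×1!) = 1
  k=1: −1/(1!×0!×0!×0!×1!×2!) = -1/2
Σ = 1/2  ⇒  CG² = 4/15×1/2² = 1/15
CG = +√(1/15) = +0.258199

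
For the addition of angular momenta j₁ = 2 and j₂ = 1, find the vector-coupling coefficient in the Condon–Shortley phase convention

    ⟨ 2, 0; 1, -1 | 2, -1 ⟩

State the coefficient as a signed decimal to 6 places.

triangle: 1!·3!·1!/6! = 6/720
(j±m)!: 2!·2!·0!·2!·1!·3! = 48
prefactor² = (2J+1)·Δ·N² = 2
  k=0: +1/(0!·1!·2!·0!·1!·1!) = 1/2
Σ = 1/2  ⇒  CG² = 2·1/2² = 1/2
CG = +√(1/2) = +0.707107

+0.707107  (= +√(1/2))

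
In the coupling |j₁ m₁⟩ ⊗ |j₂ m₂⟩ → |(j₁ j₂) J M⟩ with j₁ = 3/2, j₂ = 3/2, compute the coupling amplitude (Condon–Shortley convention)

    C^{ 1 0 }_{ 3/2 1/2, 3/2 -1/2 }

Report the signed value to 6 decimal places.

√[3·2!1!1!/5! · 2!1!1!2!1!1!] = √(1/5)
  +(−1)^0/∏(0,2,1,1,0,0)! = 1/2  (running 1/2)
  +(−1)^1/∏(1,1,0,0,1,1)! = -1  (running -1/2)
⟨..|..⟩ = √(1/5)·(-1/2) = -0.223607

−√(1/20) ≈ -0.223607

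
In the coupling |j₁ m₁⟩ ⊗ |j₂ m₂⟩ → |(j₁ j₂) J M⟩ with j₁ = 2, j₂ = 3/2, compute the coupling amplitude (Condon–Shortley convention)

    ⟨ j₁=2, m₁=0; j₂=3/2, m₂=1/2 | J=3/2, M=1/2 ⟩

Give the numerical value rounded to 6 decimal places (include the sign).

-0.447214  (= −√(1/5))

j₁+j₂−J=2  J+j₁−j₂=2  J−j₁+j₂=1  j₁+j₂+J+1=6
(j₁±m₁, j₂±m₂, J±M) = (2,2,2,1,2,1)
P² = 16/45
sum k=1..2:
  [1] −1/1 = -1
  [2] +1/4 = 1/4
S = -3/4
C² = P²·S² = 1/5 ; C = -0.447214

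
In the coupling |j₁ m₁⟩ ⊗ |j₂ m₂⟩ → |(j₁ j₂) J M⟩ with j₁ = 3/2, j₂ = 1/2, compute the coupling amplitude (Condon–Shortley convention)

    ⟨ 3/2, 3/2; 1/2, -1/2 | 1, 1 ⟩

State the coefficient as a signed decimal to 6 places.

+√(3/4) = +0.866025

triangle: 1!*2!*0!/4! = 2/24
(j±m)!: 3!*0!*0!*1!*2!*0! = 12
prefactor² = (2J+1)*Δ*N² = 3
  k=0: +1/(0!*1!*0!*0!*2!*0!) = 1/2
Σ = 1/2  ⇒  CG² = 3*1/2² = 3/4
CG = +√(3/4) = +0.866025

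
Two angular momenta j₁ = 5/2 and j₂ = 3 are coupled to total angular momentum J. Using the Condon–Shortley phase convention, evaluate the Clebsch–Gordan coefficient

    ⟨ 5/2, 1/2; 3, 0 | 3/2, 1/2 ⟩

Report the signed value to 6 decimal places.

+√(4/35) ≈ +0.338062

j₁+j₂−J=4  J+j₁−j₂=1  J−j₁+j₂=2  j₁+j₂+J+1=8
(j₁±m₁, j₂±m₂, J±M) = (3,2,3,3,2,1)
P² = 144/35
sum k=1..2:
  [1] −1/12 = -1/12
  [2] +1/4 = 1/4
S = 1/6
C² = P²·S² = 4/35 ; C = +0.338062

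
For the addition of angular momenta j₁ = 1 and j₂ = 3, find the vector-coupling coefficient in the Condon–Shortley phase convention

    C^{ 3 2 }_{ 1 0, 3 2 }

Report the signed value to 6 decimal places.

√[7·1!1!5!/8! · 1!1!5!1!5!1!] = √(300)
  +(−1)^0/∏(0,1,1,5,0,0)! = 1/120  (running 1/120)
  +(−1)^1/∏(1,0,0,4,1,1)! = -1/24  (running -1/30)
⟨..|..⟩ = √(300)·(-1/30) = -0.577350

−√(1/3) = -0.577350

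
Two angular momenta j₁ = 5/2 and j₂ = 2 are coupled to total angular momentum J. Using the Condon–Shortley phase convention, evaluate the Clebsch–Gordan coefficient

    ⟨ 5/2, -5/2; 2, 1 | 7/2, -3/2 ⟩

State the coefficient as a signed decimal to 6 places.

√[8·1!4!3!/9! · 0!5!3!1!2!5!] = √(3840/7)
  +(−1)^1/∏(1,0,4,2,0,1)! = -1/48  (running -1/48)
⟨..|..⟩ = √(3840/7)·(-1/48) = -0.487950

−√(5/21) = -0.487950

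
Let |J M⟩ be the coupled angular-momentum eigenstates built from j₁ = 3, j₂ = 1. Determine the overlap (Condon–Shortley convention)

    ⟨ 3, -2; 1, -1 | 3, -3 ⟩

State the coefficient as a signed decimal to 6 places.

triangle: 1!*5!*1!/8! = 120/40320
(j±m)!: 1!*5!*0!*2!*0!*6! = 172800
prefactor² = (2J+1)*Δ*N² = 3600
  k=0: +1/(0!*1!*5!*0!*0!*1!) = 1/120
Σ = 1/120  ⇒  CG² = 3600*1/120² = 1/4
CG = +√(1/4) = +0.500000

+√(1/4) ≈ +0.500000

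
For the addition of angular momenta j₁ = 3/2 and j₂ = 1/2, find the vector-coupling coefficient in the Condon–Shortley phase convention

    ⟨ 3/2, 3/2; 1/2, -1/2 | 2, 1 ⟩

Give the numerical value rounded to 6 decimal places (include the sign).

j₁+j₂−J=0  J+j₁−j₂=3  J−j₁+j₂=1  j₁+j₂+J+1=5
(j₁±m₁, j₂±m₂, J±M) = (3,0,0,1,3,1)
P² = 9
sum k=0..0:
  [0] +1/6 = 1/6
S = 1/6
C² = P²·S² = 1/4 ; C = +0.500000

+√(1/4) ≈ +0.500000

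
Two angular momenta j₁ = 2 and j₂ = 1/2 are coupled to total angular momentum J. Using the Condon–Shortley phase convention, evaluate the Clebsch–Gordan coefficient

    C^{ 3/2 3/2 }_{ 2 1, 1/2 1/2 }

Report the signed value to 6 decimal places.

triangle: 1!·3!·0!/5! = 6/120
(j±m)!: 3!·1!·1!·0!·3!·0! = 36
prefactor² = (2J+1)·Δ·N² = 36/5
  k=1: −1/(1!·0!·0!·0!·3!·0!) = -1/6
Σ = -1/6  ⇒  CG² = 36/5·(-1/6)² = 1/5
CG = −√(1/5) = -0.447214

−√(1/5) = -0.447214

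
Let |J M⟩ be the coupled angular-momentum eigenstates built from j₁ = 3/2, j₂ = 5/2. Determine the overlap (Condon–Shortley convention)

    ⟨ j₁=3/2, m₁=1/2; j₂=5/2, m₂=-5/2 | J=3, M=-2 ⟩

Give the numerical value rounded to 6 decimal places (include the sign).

√[7·1!2!4!/8! · 2!1!0!5!1!5!] = √(240)
  +(−1)^0/∏(0,1,1,0,1,4)! = 1/24  (running 1/24)
⟨..|..⟩ = √(240)·(1/24) = +0.645497

+0.645497  (= +√(5/12))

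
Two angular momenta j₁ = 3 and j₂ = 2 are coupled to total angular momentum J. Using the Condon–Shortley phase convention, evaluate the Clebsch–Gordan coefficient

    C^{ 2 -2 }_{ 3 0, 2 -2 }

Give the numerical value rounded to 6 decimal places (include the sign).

√[5·3!3!1!/8! · 3!3!0!4!0!4!] = √(648/7)
  +(−1)^0/∏(0,3,3,0,0,1)! = 1/36  (running 1/36)
⟨..|..⟩ = √(648/7)·(1/36) = +0.267261

+√(1/14) = +0.267261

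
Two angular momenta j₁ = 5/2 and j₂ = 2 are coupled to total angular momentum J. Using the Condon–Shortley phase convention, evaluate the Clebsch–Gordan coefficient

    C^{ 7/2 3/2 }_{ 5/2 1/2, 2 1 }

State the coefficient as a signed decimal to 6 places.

j₁+j₂−J=1  J+j₁−j₂=4  J−j₁+j₂=3  j₁+j₂+J+1=9
(j₁±m₁, j₂±m₂, J±M) = (3,2,3,1,5,2)
P² = 384/7
sum k=0..1:
  [0] +1/24 = 1/24
  [1] −1/12 = -1/12
S = -1/24
C² = P²·S² = 2/21 ; C = -0.308607

−√(2/21) = -0.308607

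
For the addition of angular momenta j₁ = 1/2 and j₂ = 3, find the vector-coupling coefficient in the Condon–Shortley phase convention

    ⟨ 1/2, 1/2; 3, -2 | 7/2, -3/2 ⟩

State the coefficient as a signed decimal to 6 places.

+√(2/7) ≈ +0.534522

j₁+j₂−J=0  J+j₁−j₂=1  J−j₁+j₂=6  j₁+j₂+J+1=8
(j₁±m₁, j₂±m₂, J±M) = (1,0,1,5,2,5)
P² = 28800/7
sum k=0..0:
  [0] +1/120 = 1/120
S = 1/120
C² = P²·S² = 2/7 ; C = +0.534522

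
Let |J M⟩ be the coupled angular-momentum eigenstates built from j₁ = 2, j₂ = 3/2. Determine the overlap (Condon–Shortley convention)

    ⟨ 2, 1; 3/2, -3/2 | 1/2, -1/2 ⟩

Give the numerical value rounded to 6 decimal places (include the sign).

j₁+j₂−J=3  J+j₁−j₂=1  J−j₁+j₂=0  j₁+j₂+J+1=5
(j₁±m₁, j₂±m₂, J±M) = (3,1,0,3,0,1)
P² = 18/5
sum k=0..0:
  [0] +1/6 = 1/6
S = 1/6
C² = P²·S² = 1/10 ; C = +0.316228

+0.316228  (= +√(1/10))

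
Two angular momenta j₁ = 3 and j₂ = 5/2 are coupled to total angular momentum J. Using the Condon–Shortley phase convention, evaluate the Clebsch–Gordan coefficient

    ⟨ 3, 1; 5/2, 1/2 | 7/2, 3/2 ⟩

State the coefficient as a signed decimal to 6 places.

−√(5/21) = -0.487950

j₁+j₂−J=2  J+j₁−j₂=4  J−j₁+j₂=3  j₁+j₂+J+1=10
(j₁±m₁, j₂±m₂, J±M) = (4,2,3,2,5,2)
P² = 3072/35
sum k=0..2:
  [0] +1/48 = 1/48
  [1] −1/12 = -1/12
  [2] +1/96 = 1/96
S = -5/96
C² = P²·S² = 5/21 ; C = -0.487950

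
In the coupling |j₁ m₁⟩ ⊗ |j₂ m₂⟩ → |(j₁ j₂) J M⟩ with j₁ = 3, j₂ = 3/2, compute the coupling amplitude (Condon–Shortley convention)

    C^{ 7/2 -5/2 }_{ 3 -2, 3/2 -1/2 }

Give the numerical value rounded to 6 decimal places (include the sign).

-0.377964  (= −√(1/7))

√[8·1!5!2!/9! · 1!5!1!2!1!6!] = √(6400/7)
  +(−1)^0/∏(0,1,5,1,0,1)! = 1/120  (running 1/120)
  +(−1)^1/∏(1,0,4,0,1,2)! = -1/48  (running -1/80)
⟨..|..⟩ = √(6400/7)·(-1/80) = -0.377964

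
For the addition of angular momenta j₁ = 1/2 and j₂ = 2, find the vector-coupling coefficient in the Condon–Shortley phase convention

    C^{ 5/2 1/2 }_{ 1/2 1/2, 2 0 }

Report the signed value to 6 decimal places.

+0.774597

√[6·0!1!4!/6! · 1!0!2!2!3!2!] = √(48/5)
  +(−1)^0/∏(0,0,0,2,1,2)! = 1/4  (running 1/4)
⟨..|..⟩ = √(48/5)·(1/4) = +0.774597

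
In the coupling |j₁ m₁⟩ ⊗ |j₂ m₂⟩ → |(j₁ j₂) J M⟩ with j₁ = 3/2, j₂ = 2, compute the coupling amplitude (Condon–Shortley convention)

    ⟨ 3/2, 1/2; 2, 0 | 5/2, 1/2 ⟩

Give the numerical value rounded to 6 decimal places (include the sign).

+0.292770

j₁+j₂−J=1  J+j₁−j₂=2  J−j₁+j₂=3  j₁+j₂+J+1=7
(j₁±m₁, j₂±m₂, J±M) = (2,1,2,2,3,2)
P² = 48/35
sum k=0..1:
  [0] +1/2 = 1/2
  [1] −1/4 = -1/4
S = 1/4
C² = P²·S² = 3/35 ; C = +0.292770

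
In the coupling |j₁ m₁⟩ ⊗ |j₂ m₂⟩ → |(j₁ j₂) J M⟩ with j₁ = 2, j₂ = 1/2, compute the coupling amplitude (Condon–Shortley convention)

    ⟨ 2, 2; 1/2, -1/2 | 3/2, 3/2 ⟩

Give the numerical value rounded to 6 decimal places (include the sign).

triangle: 1!·3!·0!/5! = 6/120
(j±m)!: 4!·0!·0!·1!·3!·0! = 144
prefactor² = (2J+1)·Δ·N² = 144/5
  k=0: +1/(0!·1!·0!·0!·3!·0!) = 1/6
Σ = 1/6  ⇒  CG² = 144/5·1/6² = 4/5
CG = +√(4/5) = +0.894427

+0.894427  (= +√(4/5))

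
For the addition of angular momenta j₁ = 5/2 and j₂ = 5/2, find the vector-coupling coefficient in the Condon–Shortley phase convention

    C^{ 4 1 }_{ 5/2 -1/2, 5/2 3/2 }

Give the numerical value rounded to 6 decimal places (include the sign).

triangle: 1!·4!·4!/10! = 576/3628800
(j±m)!: 2!·3!·4!·1!·5!·3! = 207360
prefactor² = (2J+1)·Δ·N² = 10368/35
  k=0: +1/(0!·1!·3!·4!·1!·0!) = 1/144
  k=1: −1/(1!·0!·2!·3!·2!·1!) = -1/24
Σ = -5/144  ⇒  CG² = 10368/35·(-5/144)² = 5/14
CG = −√(5/14) = -0.597614

-0.597614  (= −√(5/14))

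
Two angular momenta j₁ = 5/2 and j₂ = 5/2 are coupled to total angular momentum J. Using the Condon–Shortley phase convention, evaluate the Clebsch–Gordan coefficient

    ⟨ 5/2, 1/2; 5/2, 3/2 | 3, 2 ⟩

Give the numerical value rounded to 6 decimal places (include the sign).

√[7·2!3!3!/9! · 3!2!4!1!5!1!] = √(48)
  +(−1)^1/∏(1,1,1,3,2,0)! = -1/12  (running -1/12)
  +(−1)^2/∏(2,0,0,2,3,1)! = 1/24  (running -1/24)
⟨..|..⟩ = √(48)·(-1/24) = -0.288675

−√(1/12) ≈ -0.288675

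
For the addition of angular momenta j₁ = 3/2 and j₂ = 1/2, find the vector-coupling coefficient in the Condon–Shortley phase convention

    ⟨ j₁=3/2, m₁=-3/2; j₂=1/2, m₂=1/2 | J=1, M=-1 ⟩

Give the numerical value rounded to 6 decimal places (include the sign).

−√(3/4) ≈ -0.866025

√[3·1!2!0!/4! · 0!3!1!0!0!2!] = √(3)
  +(−1)^1/∏(1,0,2,0,0,0)! = -1/2  (running -1/2)
⟨..|..⟩ = √(3)·(-1/2) = -0.866025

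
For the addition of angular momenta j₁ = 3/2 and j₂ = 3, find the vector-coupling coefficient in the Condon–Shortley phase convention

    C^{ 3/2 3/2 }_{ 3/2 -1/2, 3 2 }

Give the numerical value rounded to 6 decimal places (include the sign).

triangle: 3!*0!*3!/7! = 36/5040
(j±m)!: 1!*2!*5!*1!*3!*0! = 1440
prefactor² = (2J+1)*Δ*N² = 288/7
  k=2: +1/(2!*1!*0!*3!*0!*0!) = 1/12
Σ = 1/12  ⇒  CG² = 288/7*1/12² = 2/7
CG = +√(2/7) = +0.534522

+√(2/7) ≈ +0.534522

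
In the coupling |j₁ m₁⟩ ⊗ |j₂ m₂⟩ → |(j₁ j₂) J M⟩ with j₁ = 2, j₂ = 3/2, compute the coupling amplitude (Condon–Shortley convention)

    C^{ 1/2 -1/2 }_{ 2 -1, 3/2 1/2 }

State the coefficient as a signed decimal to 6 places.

+√(3/10) = +0.547723

j₁+j₂−J=3  J+j₁−j₂=1  J−j₁+j₂=0  j₁+j₂+J+1=5
(j₁±m₁, j₂±m₂, J±M) = (1,3,2,1,0,1)
P² = 6/5
sum k=2..2:
  [2] +1/2 = 1/2
S = 1/2
C² = P²·S² = 3/10 ; C = +0.547723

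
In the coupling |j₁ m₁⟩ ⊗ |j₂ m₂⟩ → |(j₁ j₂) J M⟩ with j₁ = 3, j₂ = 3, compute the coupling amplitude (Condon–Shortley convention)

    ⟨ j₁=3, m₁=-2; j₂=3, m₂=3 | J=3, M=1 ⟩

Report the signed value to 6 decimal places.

triangle: 3!*3!*3!/10! = 216/3628800
(j±m)!: 1!*5!*6!*0!*4!*2! = 4147200
prefactor² = (2J+1)*Δ*N² = 1728
  k=3: −1/(3!*0!*2!*3!*1!*0!) = -1/72
Σ = -1/72  ⇒  CG² = 1728*(-1/72)² = 1/3
CG = −√(1/3) = -0.577350

-0.577350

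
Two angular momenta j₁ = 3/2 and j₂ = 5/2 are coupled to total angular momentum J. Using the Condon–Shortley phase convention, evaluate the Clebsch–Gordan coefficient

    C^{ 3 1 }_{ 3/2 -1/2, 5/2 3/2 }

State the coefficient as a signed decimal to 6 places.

j₁+j₂−J=1  J+j₁−j₂=2  J−j₁+j₂=4  j₁+j₂+J+1=8
(j₁±m₁, j₂±m₂, J±M) = (1,2,4,1,4,2)
P² = 96/5
sum k=0..1:
  [0] +1/48 = 1/48
  [1] −1/6 = -1/6
S = -7/48
C² = P²·S² = 49/120 ; C = -0.639010

-0.639010  (= −√(49/120))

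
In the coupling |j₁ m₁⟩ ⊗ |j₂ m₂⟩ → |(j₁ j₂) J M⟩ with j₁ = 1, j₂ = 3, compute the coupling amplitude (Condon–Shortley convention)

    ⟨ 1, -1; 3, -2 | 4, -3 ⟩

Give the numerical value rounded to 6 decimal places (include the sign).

+0.866025

triangle: 0!×2!×6!/9! = 1440/362880
(j±m)!: 0!×2!×1!×5!×1!×7! = 1209600
prefactor² = (2J+1)×Δ×N² = 43200
  k=0: +1/(0!×0!×2!×1!×0!×5!) = 1/240
Σ = 1/240  ⇒  CG² = 43200×1/240² = 3/4
CG = +√(3/4) = +0.866025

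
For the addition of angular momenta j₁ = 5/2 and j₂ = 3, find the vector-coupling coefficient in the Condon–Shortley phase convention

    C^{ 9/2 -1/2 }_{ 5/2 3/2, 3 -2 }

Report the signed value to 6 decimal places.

j₁+j₂−J=1  J+j₁−j₂=4  J−j₁+j₂=5  j₁+j₂+J+1=11
(j₁±m₁, j₂±m₂, J±M) = (4,1,1,5,4,5)
P² = 460800/77
sum k=0..1:
  [0] +1/144 = 1/144
  [1] −1/2880 = -1/2880
S = 19/2880
C² = P²·S² = 361/1386 ; C = +0.510355

+√(361/1386) ≈ +0.510355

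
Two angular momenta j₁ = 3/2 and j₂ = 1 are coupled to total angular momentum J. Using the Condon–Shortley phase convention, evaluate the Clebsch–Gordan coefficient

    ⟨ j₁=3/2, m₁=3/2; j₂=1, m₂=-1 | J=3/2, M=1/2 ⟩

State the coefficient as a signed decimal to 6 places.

triangle: 1!·2!·1!/5! = 2/120
(j±m)!: 3!·0!·0!·2!·2!·1! = 24
prefactor² = (2J+1)·Δ·N² = 8/5
  k=0: +1/(0!·1!·0!·0!·2!·1!) = 1/2
Σ = 1/2  ⇒  CG² = 8/5·1/2² = 2/5
CG = +√(2/5) = +0.632456

+0.632456  (= +√(2/5))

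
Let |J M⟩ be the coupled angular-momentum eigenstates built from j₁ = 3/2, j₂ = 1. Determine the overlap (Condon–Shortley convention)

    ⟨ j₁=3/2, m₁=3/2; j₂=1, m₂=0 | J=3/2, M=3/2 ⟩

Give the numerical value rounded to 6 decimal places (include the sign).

+√(3/5) ≈ +0.774597

triangle: 1!×2!×1!/5! = 2/120
(j±m)!: 3!×0!×1!×1!×3!×0! = 36
prefactor² = (2J+1)×Δ×N² = 12/5
  k=0: +1/(0!×1!×0!×1!×2!×0!) = 1/2
Σ = 1/2  ⇒  CG² = 12/5×1/2² = 3/5
CG = +√(3/5) = +0.774597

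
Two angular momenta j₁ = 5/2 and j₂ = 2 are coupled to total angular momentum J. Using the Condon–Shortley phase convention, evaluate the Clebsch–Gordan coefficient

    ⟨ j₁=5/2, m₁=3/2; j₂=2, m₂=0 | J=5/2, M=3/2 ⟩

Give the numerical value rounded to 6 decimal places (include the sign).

√[6·2!3!2!/8! · 4!1!2!2!4!1!] = √(288/35)
  +(−1)^0/∏(0,2,1,2,2,0)! = 1/8  (running 1/8)
  +(−1)^1/∏(1,1,0,1,3,1)! = -1/6  (running -1/24)
⟨..|..⟩ = √(288/35)·(-1/24) = -0.119523

-0.119523  (= −√(1/70))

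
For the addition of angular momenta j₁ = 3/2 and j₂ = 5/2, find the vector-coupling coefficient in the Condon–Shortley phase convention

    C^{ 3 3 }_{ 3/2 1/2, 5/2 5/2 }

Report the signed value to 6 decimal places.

√[7·1!2!4!/8! · 2!1!5!0!6!0!] = √(1440)
  +(−1)^1/∏(1,0,0,4,2,0)! = -1/48  (running -1/48)
⟨..|..⟩ = √(1440)·(-1/48) = -0.790569

-0.790569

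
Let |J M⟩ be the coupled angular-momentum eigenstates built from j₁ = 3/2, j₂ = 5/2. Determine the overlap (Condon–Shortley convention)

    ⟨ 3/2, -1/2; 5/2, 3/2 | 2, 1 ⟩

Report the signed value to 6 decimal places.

+√(1/42) = +0.154303

√[5·2!1!3!/7! · 1!2!4!1!3!1!] = √(24/7)
  +(−1)^1/∏(1,1,1,3,0,0)! = -1/6  (running -1/6)
  +(−1)^2/∏(2,0,0,2,1,1)! = 1/4  (running 1/12)
⟨..|..⟩ = √(24/7)·(1/12) = +0.154303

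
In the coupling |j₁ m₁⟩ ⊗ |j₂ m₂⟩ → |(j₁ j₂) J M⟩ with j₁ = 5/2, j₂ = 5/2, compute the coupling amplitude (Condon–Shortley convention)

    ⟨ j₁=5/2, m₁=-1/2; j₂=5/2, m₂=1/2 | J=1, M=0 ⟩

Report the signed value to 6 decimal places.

j₁+j₂−J=4  J+j₁−j₂=1  J−j₁+j₂=1  j₁+j₂+J+1=7
(j₁±m₁, j₂±m₂, J±M) = (2,3,3,2,1,1)
P² = 72/35
sum k=2..3:
  [2] +1/4 = 1/4
  [3] −1/6 = -1/6
S = 1/12
C² = P²·S² = 1/70 ; C = +0.119523

+√(1/70) ≈ +0.119523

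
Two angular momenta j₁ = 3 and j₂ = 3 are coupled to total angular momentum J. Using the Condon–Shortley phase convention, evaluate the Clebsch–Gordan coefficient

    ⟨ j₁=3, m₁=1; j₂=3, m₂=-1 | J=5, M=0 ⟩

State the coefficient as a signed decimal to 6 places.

triangle: 1!×5!×5!/12! = 14400/479001600
(j±m)!: 4!×2!×2!×4!×5!×5! = 33177600
prefactor² = (2J+1)×Δ×N² = 76800/7
  k=0: +1/(0!×1!×2!×2!×3!×3!) = 1/144
  k=1: −1/(1!×0!×1!×1!×4!×4!) = -1/576
Σ = 1/192  ⇒  CG² = 76800/7×1/192² = 25/84
CG = +√(25/84) = +0.545545

+√(25/84) ≈ +0.545545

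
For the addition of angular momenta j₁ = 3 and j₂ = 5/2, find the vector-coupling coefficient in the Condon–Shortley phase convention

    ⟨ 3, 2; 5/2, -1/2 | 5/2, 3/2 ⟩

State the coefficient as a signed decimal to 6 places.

triangle: 3!*3!*2!/9! = 72/362880
(j±m)!: 5!*1!*2!*3!*4!*1! = 34560
prefactor² = (2J+1)*Δ*N² = 288/7
  k=0: +1/(0!*3!*1!*2!*2!*0!) = 1/24
  k=1: −1/(1!*2!*0!*1!*3!*1!) = -1/12
Σ = -1/24  ⇒  CG² = 288/7*(-1/24)² = 1/14
CG = −√(1/14) = -0.267261

-0.267261  (= −√(1/14))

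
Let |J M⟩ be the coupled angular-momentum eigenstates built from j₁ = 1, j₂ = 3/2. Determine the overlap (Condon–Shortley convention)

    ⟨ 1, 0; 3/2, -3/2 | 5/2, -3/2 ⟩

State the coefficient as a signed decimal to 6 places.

√[6·0!2!3!/6! · 1!1!0!3!1!4!] = √(72/5)
  +(−1)^0/∏(0,0,1,0,1,3)! = 1/6  (running 1/6)
⟨..|..⟩ = √(72/5)·(1/6) = +0.632456

+√(2/5) ≈ +0.632456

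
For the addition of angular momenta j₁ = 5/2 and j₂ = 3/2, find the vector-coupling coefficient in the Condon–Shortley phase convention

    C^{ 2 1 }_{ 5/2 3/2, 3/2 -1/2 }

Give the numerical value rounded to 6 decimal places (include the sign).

j₁+j₂−J=2  J+j₁−j₂=3  J−j₁+j₂=1  j₁+j₂+J+1=7
(j₁±m₁, j₂±m₂, J±M) = (4,1,1,2,3,1)
P² = 24/7
sum k=0..1:
  [0] +1/4 = 1/4
  [1] −1/6 = -1/6
S = 1/12
C² = P²·S² = 1/42 ; C = +0.154303

+√(1/42) ≈ +0.154303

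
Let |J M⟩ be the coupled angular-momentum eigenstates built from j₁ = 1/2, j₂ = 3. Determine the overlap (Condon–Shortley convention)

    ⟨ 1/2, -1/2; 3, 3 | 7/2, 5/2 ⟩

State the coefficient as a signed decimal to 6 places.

+0.377964  (= +√(1/7))

√[8·0!1!6!/8! · 0!1!6!0!6!1!] = √(518400/7)
  +(−1)^0/∏(0,0,1,6,0,0)! = 1/720  (running 1/720)
⟨..|..⟩ = √(518400/7)·(1/720) = +0.377964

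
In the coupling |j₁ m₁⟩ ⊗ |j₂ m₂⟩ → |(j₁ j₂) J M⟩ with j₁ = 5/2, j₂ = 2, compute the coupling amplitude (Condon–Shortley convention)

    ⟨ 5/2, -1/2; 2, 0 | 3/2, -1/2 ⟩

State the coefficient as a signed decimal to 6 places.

+√(2/35) ≈ +0.239046

j₁+j₂−J=3  J+j₁−j₂=2  J−j₁+j₂=1  j₁+j₂+J+1=7
(j₁±m₁, j₂±m₂, J±M) = (2,3,2,2,1,2)
P² = 32/35
sum k=1..2:
  [1] −1/4 = -1/4
  [2] +1/2 = 1/2
S = 1/4
C² = P²·S² = 2/35 ; C = +0.239046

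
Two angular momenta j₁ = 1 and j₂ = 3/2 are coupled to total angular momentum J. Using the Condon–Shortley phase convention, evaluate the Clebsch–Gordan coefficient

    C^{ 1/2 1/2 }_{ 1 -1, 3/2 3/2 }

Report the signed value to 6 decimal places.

√[2·2!0!1!/4! · 0!2!3!0!1!0!] = √(2)
  +(−1)^2/∏(2,0,0,1,0,0)! = 1/2  (running 1/2)
⟨..|..⟩ = √(2)·(1/2) = +0.707107

+0.707107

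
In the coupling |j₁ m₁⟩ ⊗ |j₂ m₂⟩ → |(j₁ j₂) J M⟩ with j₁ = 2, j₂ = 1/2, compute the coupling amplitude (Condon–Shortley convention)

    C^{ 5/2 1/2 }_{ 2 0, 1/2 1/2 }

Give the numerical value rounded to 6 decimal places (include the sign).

triangle: 0!×4!×1!/6! = 24/720
(j±m)!: 2!×2!×1!×0!×3!×2! = 48
prefactor² = (2J+1)×Δ×N² = 48/5
  k=0: +1/(0!×0!×2!×1!×2!×0!) = 1/4
Σ = 1/4  ⇒  CG² = 48/5×1/4² = 3/5
CG = +√(3/5) = +0.774597

+0.774597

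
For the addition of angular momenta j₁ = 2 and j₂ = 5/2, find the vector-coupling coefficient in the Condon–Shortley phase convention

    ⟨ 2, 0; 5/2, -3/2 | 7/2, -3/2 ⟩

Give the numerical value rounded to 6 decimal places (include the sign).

√[8·1!3!4!/9! · 2!2!1!4!2!5!] = √(512/7)
  +(−1)^0/∏(0,1,2,1,1,3)! = 1/12  (running 1/12)
  +(−1)^1/∏(1,0,1,0,2,4)! = -1/48  (running 1/16)
⟨..|..⟩ = √(512/7)·(1/16) = +0.534522

+√(2/7) ≈ +0.534522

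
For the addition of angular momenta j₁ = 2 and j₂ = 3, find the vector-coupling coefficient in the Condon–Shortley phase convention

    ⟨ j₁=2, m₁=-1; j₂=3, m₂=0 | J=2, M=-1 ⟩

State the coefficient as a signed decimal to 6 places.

j₁+j₂−J=3  J+j₁−j₂=1  J−j₁+j₂=3  j₁+j₂+J+1=8
(j₁±m₁, j₂±m₂, J±M) = (1,3,3,3,1,3)
P² = 81/14
sum k=2..3:
  [2] +1/4 = 1/4
  [3] −1/36 = -1/36
S = 2/9
C² = P²·S² = 2/7 ; C = +0.534522

+0.534522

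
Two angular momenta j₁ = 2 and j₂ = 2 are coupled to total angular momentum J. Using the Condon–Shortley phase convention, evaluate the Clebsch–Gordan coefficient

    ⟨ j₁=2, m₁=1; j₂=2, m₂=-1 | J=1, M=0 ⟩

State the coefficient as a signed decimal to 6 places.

j₁+j₂−J=3  J+j₁−j₂=1  J−j₁+j₂=1  j₁+j₂+J+1=6
(j₁±m₁, j₂±m₂, J±M) = (3,1,1,3,1,1)
P² = 9/10
sum k=0..1:
  [0] +1/6 = 1/6
  [1] −1/2 = -1/2
S = -1/3
C² = P²·S² = 1/10 ; C = -0.316228

-0.316228  (= −√(1/10))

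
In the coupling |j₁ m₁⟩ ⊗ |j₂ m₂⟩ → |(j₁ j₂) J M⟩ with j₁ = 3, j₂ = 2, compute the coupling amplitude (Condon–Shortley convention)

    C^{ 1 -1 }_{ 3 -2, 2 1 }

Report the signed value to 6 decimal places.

j₁+j₂−J=4  J+j₁−j₂=2  J−j₁+j₂=0  j₁+j₂+J+1=7
(j₁±m₁, j₂±m₂, J±M) = (1,5,3,1,0,2)
P² = 288/7
sum k=3..3:
  [3] −1/12 = -1/12
S = -1/12
C² = P²·S² = 2/7 ; C = -0.534522

−√(2/7) = -0.534522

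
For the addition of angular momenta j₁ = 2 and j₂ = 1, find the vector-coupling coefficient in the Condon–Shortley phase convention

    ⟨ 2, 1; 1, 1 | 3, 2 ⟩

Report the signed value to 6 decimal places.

triangle: 0!*4!*2!/7! = 48/5040
(j±m)!: 3!*1!*2!*0!*5!*1! = 1440
prefactor² = (2J+1)*Δ*N² = 96
  k=0: +1/(0!*0!*1!*2!*3!*0!) = 1/12
Σ = 1/12  ⇒  CG² = 96*1/12² = 2/3
CG = +√(2/3) = +0.816497

+√(2/3) = +0.816497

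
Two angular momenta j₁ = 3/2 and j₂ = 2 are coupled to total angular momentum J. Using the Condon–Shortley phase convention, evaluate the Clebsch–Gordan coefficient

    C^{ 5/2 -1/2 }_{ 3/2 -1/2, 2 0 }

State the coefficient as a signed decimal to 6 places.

−√(3/35) = -0.292770

√[6·1!2!3!/7! · 1!2!2!2!2!3!] = √(48/35)
  +(−1)^0/∏(0,1,2,2,0,1)! = 1/4  (running 1/4)
  +(−1)^1/∏(1,0,1,1,1,2)! = -1/2  (running -1/4)
⟨..|..⟩ = √(48/35)·(-1/4) = -0.292770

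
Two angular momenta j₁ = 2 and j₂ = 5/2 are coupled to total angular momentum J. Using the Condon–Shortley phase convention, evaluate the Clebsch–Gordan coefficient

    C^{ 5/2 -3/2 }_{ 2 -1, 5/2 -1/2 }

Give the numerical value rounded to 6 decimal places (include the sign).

-0.414039  (= −√(6/35))

√[6·2!2!3!/8! · 1!3!2!3!1!4!] = √(216/35)
  +(−1)^1/∏(1,1,2,1,0,2)! = -1/4  (running -1/4)
  +(−1)^2/∏(2,0,1,0,1,3)! = 1/12  (running -1/6)
⟨..|..⟩ = √(216/35)·(-1/6) = -0.414039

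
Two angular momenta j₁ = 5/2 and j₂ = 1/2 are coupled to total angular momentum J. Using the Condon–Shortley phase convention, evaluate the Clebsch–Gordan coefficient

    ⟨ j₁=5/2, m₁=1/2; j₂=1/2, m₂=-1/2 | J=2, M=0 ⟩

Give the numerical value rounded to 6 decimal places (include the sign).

√[5·1!4!0!/6! · 3!2!0!1!2!2!] = √(8)
  +(−1)^0/∏(0,1,2,0,2,0)! = 1/4  (running 1/4)
⟨..|..⟩ = √(8)·(1/4) = +0.707107

+0.707107  (= +√(1/2))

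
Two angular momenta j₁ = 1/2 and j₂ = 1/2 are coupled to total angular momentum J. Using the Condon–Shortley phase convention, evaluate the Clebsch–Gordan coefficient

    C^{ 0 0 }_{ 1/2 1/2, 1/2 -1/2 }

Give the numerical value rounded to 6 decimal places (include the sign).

+0.707107  (= +√(1/2))

√[1·1!0!0!/2! · 1!0!0!1!0!0!] = √(1/2)
  +(−1)^0/∏(0,1,0,0,0,0)! = 1  (running 1)
⟨..|..⟩ = √(1/2)·(1) = +0.707107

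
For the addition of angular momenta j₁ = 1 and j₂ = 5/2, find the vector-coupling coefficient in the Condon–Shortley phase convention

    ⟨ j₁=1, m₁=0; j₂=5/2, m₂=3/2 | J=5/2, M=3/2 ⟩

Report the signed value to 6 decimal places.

j₁+j₂−J=1  J+j₁−j₂=1  J−j₁+j₂=4  j₁+j₂+J+1=7
(j₁±m₁, j₂±m₂, J±M) = (1,1,4,1,4,1)
P² = 576/35
sum k=0..1:
  [0] +1/24 = 1/24
  [1] −1/6 = -1/6
S = -1/8
C² = P²·S² = 9/35 ; C = -0.507093

−√(9/35) ≈ -0.507093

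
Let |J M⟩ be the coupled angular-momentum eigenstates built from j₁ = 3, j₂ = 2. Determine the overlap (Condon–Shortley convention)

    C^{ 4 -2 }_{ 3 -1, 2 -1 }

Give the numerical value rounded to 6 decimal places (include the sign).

j₁+j₂−J=1  J+j₁−j₂=5  J−j₁+j₂=3  j₁+j₂+J+1=10
(j₁±m₁, j₂±m₂, J±M) = (2,4,1,3,2,6)
P² = 5184/7
sum k=0..1:
  [0] +1/48 = 1/48
  [1] −1/72 = -1/72
S = 1/144
C² = P²·S² = 1/28 ; C = +0.188982

+√(1/28) = +0.188982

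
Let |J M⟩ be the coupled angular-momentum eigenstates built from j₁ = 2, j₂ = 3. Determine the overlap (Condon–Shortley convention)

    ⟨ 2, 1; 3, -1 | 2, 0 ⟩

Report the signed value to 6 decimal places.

−√(1/7) = -0.377964

triangle: 3!×1!×3!/8! = 36/40320
(j±m)!: 3!×1!×2!×4!×2!×2! = 1152
prefactor² = (2J+1)×Δ×N² = 36/7
  k=0: +1/(0!×3!×1!×2!×0!×1!) = 1/12
  k=1: −1/(1!×2!×0!×1!×1!×2!) = -1/4
Σ = -1/6  ⇒  CG² = 36/7×(-1/6)² = 1/7
CG = −√(1/7) = -0.377964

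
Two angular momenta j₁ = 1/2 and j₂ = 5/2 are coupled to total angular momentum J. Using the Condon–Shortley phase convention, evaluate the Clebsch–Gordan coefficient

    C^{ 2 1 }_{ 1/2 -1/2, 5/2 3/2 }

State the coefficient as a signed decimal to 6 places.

−√(2/3) ≈ -0.816497

triangle: 1!*0!*4!/6! = 24/720
(j±m)!: 0!*1!*4!*1!*3!*1! = 144
prefactor² = (2J+1)*Δ*N² = 24
  k=1: −1/(1!*0!*0!*3!*0!*1!) = -1/6
Σ = -1/6  ⇒  CG² = 24*(-1/6)² = 2/3
CG = −√(2/3) = -0.816497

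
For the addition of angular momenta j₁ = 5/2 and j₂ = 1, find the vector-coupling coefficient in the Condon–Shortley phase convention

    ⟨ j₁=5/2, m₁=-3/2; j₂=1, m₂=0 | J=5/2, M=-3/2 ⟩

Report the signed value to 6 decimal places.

-0.507093

triangle: 1!·4!·1!/7! = 24/5040
(j±m)!: 1!·4!·1!·1!·1!·4! = 576
prefactor² = (2J+1)·Δ·N² = 576/35
  k=0: +1/(0!·1!·4!·1!·0!·0!) = 1/24
  k=1: −1/(1!·0!·3!·0!·1!·1!) = -1/6
Σ = -1/8  ⇒  CG² = 576/35·(-1/8)² = 9/35
CG = −√(9/35) = -0.507093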